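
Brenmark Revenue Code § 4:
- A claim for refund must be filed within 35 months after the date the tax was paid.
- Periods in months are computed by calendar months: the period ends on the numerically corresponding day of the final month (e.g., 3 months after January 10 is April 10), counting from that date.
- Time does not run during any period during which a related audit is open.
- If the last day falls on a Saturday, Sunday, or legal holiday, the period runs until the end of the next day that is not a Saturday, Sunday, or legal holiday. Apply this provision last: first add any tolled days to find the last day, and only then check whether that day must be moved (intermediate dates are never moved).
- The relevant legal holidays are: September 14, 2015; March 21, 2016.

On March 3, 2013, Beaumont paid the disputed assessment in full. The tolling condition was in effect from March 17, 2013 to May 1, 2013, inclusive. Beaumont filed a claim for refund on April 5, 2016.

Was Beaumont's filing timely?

35 months after March 3, 2013 is February 3, 2016.
From March 17, 2013 through May 1, 2013 inclusive is 46 days; tolling adds 46 days: February 3, 2016 + 46 days = March 20, 2016.
March 20, 2016 is Sunday; March 21, 2016 is a listed holiday. The next qualifying day is March 22, 2016.
The deadline is March 22, 2016; the filing on April 5, 2016 is after that date.

No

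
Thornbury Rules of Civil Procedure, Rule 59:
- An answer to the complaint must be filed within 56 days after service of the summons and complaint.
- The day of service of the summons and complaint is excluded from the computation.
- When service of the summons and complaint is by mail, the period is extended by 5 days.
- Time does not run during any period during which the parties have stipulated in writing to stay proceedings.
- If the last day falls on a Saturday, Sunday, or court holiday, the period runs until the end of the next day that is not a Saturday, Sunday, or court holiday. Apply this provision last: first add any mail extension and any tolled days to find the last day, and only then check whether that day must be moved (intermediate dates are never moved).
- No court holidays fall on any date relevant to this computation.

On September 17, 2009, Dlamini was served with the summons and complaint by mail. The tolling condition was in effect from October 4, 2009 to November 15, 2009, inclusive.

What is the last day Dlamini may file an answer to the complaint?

December 30, 2009

56 days after September 17, 2009 is November 12, 2009.
Service was by mail, adding 5 days: November 12, 2009 + 5 days = November 17, 2009.
From October 4, 2009 through November 15, 2009 inclusive is 43 days; tolling adds 43 days: November 17, 2009 + 43 days = December 30, 2009.
December 30, 2009 is a Wednesday and not a court holiday, so no extension applies.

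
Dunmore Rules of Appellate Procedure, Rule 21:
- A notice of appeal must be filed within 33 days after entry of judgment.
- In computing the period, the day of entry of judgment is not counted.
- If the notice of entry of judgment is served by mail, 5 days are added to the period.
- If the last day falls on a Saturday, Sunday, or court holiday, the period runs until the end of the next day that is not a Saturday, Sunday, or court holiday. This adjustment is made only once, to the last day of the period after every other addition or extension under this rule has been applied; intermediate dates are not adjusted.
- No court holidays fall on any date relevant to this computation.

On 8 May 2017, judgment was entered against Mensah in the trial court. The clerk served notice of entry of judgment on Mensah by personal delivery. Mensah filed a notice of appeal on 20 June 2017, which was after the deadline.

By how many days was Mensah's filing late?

8 days

33 days after 8 May 2017 is June 10, 2017.
Service was not by mail, so no mail extension applies.
June 10, 2017 is Saturday; June 11, 2017 is Sunday. The next qualifying day is June 12, 2017.
The deadline is June 12, 2017; from June 12, 2017 to June 20, 2017 is 8 days.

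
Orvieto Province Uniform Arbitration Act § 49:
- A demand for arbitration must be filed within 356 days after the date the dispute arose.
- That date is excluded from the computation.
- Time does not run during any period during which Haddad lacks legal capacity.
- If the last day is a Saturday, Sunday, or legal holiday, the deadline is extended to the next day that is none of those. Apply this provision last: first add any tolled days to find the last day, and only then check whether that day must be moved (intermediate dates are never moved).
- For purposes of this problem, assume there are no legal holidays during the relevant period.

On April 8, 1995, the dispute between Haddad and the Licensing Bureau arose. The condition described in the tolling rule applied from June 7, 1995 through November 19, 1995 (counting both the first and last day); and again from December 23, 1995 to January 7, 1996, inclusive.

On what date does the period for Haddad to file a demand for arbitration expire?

September 27, 1996

356 days after April 8, 1995 is March 29, 1996.
From June 7, 1995 through November 19, 1995 inclusive is 166 days; tolling adds 166 days: March 29, 1996 + 166 days = September 11, 1996.
From December 23, 1995 through January 7, 1996 inclusive is 16 days; tolling adds 16 days: September 11, 1996 + 16 days = September 27, 1996.
September 27, 1996 is a Friday and not a legal holiday, so no extension applies.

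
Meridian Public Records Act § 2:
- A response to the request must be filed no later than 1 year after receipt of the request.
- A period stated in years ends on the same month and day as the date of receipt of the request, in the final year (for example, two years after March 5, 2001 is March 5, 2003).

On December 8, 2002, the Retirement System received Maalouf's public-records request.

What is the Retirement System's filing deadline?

1 year after December 8, 2002 is December 8, 2003.

December 8, 2003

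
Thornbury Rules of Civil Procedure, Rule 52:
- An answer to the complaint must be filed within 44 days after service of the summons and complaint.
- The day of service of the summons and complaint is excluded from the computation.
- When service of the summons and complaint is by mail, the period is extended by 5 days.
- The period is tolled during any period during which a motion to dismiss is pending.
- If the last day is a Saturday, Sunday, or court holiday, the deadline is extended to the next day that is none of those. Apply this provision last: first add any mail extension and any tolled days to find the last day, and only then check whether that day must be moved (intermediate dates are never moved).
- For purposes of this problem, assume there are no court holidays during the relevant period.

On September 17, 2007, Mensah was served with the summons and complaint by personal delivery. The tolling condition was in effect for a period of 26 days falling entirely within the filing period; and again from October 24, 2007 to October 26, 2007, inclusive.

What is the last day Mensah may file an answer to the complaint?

November 29, 2007

44 days after September 17, 2007 is October 31, 2007.
Service was not by mail, so no mail extension applies.
Tolling adds 26 days: October 31, 2007 + 26 days = November 26, 2007.
From October 24, 2007 through October 26, 2007 inclusive is 3 days; tolling adds 3 days: November 26, 2007 + 3 days = November 29, 2007.
November 29, 2007 is a Thursday and not a court holiday, so no extension applies.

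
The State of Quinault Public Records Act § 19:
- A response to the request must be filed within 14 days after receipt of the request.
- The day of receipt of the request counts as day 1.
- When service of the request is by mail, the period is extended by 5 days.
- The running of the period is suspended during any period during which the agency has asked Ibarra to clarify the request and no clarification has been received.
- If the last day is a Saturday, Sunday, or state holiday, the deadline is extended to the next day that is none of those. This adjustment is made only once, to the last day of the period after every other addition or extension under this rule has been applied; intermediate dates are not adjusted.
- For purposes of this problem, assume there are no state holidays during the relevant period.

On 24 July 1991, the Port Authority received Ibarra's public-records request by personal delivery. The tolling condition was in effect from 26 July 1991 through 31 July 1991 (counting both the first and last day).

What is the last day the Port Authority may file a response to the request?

August 12, 1991

Counting 24 July 1991 as day 1, day 14 is August 6, 1991.
Service was not by mail, so no mail extension applies.
From July 26, 1991 through July 31, 1991 inclusive is 6 days; tolling adds 6 days: August 6, 1991 + 6 days = August 12, 1991.
August 12, 1991 is a Monday and not a state holiday, so no extension applies.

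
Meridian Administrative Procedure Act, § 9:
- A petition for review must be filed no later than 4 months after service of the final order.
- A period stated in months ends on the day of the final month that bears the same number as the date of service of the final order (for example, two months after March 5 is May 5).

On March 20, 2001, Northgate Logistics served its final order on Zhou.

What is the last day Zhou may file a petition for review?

4 months after March 20, 2001 is July 20, 2001.

July 20, 2001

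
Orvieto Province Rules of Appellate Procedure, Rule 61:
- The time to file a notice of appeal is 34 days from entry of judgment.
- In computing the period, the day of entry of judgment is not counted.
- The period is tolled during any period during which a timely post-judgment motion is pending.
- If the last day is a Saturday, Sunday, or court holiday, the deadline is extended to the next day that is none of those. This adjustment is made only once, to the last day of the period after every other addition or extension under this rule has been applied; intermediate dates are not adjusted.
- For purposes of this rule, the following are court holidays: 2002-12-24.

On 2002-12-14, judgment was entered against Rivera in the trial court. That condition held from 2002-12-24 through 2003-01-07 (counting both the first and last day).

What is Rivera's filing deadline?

February 3, 2003

34 days after 2002-12-14 is January 17, 2003.
From December 24, 2002 through January 7, 2003 inclusive is 15 days; tolling adds 15 days: January 17, 2003 + 15 days = February 1, 2003.
February 1, 2003 is Saturday; February 2, 2003 is Sunday. The next qualifying day is February 3, 2003.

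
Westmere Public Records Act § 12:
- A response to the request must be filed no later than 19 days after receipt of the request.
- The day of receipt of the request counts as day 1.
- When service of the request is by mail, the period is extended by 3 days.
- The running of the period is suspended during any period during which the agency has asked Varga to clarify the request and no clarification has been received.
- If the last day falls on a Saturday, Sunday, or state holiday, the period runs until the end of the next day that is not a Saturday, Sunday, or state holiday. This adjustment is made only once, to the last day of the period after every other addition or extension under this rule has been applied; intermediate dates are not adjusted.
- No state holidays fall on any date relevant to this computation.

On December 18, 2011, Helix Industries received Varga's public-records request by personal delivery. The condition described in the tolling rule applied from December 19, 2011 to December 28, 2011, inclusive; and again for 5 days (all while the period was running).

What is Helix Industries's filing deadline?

Counting December 18, 2011 as day 1, day 19 is January 5, 2012.
Service was not by mail, so no mail extension applies.
From December 19, 2011 through December 28, 2011 inclusive is 10 days; tolling adds 10 days: January 5, 2012 + 10 days = January 15, 2012.
Tolling adds 5 days: January 15, 2012 + 5 days = January 20, 2012.
January 20, 2012 is a Friday and not a state holiday, so no extension applies.

January 20, 2012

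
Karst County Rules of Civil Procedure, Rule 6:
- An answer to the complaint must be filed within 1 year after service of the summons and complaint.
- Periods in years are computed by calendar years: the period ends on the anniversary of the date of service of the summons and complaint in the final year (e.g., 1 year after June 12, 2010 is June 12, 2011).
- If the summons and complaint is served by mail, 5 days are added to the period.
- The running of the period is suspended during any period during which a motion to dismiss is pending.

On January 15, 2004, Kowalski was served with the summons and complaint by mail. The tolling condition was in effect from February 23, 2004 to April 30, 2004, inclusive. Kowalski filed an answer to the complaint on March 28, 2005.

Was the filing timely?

Yes

1 year after January 15, 2004 is January 15, 2005.
Service was by mail, adding 5 days: January 15, 2005 + 5 days = January 20, 2005.
From February 23, 2004 through April 30, 2004 inclusive is 68 days; tolling adds 68 days: January 20, 2005 + 68 days = March 29, 2005.
The deadline is March 29, 2005; the filing on March 28, 2005 is on or before that date.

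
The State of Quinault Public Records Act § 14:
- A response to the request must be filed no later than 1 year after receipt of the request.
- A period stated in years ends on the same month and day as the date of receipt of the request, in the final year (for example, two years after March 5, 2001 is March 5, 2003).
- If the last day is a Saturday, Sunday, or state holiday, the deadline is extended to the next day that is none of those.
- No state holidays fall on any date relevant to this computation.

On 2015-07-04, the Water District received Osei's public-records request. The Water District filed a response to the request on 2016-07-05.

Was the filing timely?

No

1 year after 2015-07-04 is July 4, 2016.
July 4, 2016 is a Monday and not a state holiday, so no extension applies.
The deadline is July 4, 2016; the filing on July 5, 2016 is after that date.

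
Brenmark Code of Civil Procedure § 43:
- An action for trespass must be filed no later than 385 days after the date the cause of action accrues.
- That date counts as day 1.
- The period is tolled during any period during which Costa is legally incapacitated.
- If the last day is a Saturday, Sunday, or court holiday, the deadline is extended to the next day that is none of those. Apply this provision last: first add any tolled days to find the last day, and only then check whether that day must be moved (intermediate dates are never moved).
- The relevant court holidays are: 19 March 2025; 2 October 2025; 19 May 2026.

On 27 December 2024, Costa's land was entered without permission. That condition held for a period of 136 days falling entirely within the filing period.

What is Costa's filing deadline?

June 1, 2026

Counting 27 December 2024 as day 1, day 385 is January 15, 2026.
Tolling adds 136 days: January 15, 2026 + 136 days = May 31, 2026.
May 31, 2026 is Sunday. The next qualifying day is June 1, 2026.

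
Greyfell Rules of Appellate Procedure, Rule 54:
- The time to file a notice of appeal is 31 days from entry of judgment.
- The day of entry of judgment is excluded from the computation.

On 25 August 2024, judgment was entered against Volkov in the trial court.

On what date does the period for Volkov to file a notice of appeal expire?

31 days after 25 August 2024 is September 25, 2024.

September 25, 2024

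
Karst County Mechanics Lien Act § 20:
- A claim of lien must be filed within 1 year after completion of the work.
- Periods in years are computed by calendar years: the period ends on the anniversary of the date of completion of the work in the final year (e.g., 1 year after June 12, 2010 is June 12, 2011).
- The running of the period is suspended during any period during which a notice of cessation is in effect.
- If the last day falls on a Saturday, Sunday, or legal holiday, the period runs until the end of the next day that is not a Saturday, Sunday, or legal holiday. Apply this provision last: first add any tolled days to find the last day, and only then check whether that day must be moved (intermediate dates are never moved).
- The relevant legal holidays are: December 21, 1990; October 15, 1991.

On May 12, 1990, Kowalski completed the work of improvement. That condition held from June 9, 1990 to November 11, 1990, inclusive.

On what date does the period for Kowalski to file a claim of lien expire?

October 16, 1991

1 year after May 12, 1990 is May 12, 1991.
From June 9, 1990 through November 11, 1990 inclusive is 156 days; tolling adds 156 days: May 12, 1991 + 156 days = October 15, 1991.
October 15, 1991 is a listed holiday. The next qualifying day is October 16, 1991.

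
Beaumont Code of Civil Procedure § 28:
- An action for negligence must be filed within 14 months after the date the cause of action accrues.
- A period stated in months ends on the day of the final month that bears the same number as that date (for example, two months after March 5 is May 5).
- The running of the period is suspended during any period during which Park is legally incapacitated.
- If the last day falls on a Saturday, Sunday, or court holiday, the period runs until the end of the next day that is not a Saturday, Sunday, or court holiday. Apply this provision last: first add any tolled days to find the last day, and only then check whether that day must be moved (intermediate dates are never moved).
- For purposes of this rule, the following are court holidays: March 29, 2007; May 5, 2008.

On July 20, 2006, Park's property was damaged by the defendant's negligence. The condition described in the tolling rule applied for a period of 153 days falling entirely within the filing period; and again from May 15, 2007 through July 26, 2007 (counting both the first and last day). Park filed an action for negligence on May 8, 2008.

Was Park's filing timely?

14 months after July 20, 2006 is September 20, 2007.
Tolling adds 153 days: September 20, 2007 + 153 days = February 20, 2008.
From May 15, 2007 through July 26, 2007 inclusive is 73 days; tolling adds 73 days: February 20, 2008 + 73 days = May 3, 2008.
May 3, 2008 is Saturday; May 4, 2008 is Sunday; May 5, 2008 is a listed holiday. The next qualifying day is May 6, 2008.
The deadline is May 6, 2008; the filing on May 8, 2008 is after that date.

No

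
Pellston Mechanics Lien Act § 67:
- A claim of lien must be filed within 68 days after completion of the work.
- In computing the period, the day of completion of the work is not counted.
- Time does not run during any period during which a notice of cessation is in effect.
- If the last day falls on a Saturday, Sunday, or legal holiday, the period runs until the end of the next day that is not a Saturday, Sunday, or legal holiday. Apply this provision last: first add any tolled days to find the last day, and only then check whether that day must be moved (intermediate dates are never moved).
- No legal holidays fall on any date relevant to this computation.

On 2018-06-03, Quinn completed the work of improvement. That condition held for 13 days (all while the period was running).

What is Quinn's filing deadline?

August 23, 2018

68 days after 2018-06-03 is August 10, 2018.
Tolling adds 13 days: August 10, 2018 + 13 days = August 23, 2018.
August 23, 2018 is a Thursday and not a legal holiday, so no extension applies.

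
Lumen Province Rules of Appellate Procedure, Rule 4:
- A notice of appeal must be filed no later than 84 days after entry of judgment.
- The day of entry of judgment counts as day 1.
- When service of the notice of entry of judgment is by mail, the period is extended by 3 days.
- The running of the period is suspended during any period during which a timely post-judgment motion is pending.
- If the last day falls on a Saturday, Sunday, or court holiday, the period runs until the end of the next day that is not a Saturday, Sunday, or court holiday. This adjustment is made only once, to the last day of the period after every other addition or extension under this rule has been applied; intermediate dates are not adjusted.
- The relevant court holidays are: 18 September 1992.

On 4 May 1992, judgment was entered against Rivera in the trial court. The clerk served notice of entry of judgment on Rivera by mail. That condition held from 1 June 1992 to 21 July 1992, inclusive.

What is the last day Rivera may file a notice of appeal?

Counting 4 May 1992 as day 1, day 84 is July 26, 1992.
Service was by mail, adding 3 days: July 26, 1992 + 3 days = July 29, 1992.
From June 1, 1992 through July 21, 1992 inclusive is 51 days; tolling adds 51 days: July 29, 1992 + 51 days = September 18, 1992.
September 18, 1992 is a listed holiday; September 19, 1992 is Saturday; September 20, 1992 is Sunday. The next qualifying day is September 21, 1992.

September 21, 1992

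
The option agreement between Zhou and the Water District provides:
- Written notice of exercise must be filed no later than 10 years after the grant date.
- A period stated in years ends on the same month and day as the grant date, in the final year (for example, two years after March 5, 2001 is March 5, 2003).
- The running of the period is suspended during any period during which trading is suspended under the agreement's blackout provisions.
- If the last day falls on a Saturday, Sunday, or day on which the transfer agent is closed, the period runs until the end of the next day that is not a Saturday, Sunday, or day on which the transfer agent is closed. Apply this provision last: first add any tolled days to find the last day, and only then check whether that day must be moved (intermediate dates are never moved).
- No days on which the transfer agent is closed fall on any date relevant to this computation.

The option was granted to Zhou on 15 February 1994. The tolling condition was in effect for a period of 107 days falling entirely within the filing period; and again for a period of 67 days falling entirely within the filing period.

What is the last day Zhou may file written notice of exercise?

10 years after 15 February 1994 is February 15, 2004.
Tolling adds 107 days: February 15, 2004 + 107 days = June 1, 2004.
Tolling adds 67 days: June 1, 2004 + 67 days = August 7, 2004.
August 7, 2004 is Saturday; August 8, 2004 is Sunday. The next qualifying day is August 9, 2004.

August 9, 2004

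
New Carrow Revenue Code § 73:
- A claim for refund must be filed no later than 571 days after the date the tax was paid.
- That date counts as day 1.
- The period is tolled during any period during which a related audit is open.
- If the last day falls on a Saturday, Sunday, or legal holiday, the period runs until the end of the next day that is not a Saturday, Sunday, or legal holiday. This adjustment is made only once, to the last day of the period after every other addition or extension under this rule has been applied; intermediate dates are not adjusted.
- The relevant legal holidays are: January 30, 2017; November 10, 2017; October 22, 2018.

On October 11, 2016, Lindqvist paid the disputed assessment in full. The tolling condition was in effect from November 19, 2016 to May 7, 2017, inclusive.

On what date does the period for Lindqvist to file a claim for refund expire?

October 23, 2018

Counting October 11, 2016 as day 1, day 571 is May 4, 2018.
From November 19, 2016 through May 7, 2017 inclusive is 170 days; tolling adds 170 days: May 4, 2018 + 170 days = October 21, 2018.
October 21, 2018 is Sunday; October 22, 2018 is a listed holiday. The next qualifying day is October 23, 2018.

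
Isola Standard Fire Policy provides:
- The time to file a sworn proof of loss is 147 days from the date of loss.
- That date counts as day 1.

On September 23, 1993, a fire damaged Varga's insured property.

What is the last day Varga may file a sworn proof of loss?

Counting September 23, 1993 as day 1, day 147 is February 16, 1994.

February 16, 1994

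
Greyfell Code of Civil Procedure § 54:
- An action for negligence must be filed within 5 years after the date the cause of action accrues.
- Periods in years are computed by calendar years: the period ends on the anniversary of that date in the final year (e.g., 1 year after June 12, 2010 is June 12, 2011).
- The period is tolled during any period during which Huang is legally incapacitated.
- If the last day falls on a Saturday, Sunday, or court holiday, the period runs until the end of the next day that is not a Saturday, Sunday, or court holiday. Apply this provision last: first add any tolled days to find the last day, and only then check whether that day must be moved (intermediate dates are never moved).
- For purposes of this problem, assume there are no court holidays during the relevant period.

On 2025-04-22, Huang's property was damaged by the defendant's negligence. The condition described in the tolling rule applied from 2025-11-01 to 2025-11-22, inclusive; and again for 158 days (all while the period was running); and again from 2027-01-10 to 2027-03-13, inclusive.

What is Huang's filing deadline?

5 years after 2025-04-22 is April 22, 2030.
From November 1, 2025 through November 22, 2025 inclusive is 22 days; tolling adds 22 days: April 22, 2030 + 22 days = May 14, 2030.
Tolling adds 158 days: May 14, 2030 + 158 days = October 19, 2030.
From January 10, 2027 through March 13, 2027 inclusive is 63 days; tolling adds 63 days: October 19, 2030 + 63 days = December 21, 2030.
December 21, 2030 is Saturday; December 22, 2030 is Sunday. The next qualifying day is December 23, 2030.

December 23, 2030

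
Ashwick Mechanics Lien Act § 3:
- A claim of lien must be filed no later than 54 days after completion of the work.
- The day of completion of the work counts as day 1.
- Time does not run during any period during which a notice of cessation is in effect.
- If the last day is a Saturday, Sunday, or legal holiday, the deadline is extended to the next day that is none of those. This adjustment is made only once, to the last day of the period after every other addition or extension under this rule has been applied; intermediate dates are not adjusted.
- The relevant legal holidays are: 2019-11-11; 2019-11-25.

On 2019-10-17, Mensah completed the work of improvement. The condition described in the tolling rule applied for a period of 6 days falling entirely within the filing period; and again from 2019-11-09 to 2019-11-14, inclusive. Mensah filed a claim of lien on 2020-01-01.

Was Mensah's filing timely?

No

Counting 2019-10-17 as day 1, day 54 is December 9, 2019.
Tolling adds 6 days: December 9, 2019 + 6 days = December 15, 2019.
From November 9, 2019 through November 14, 2019 inclusive is 6 days; tolling adds 6 days: December 15, 2019 + 6 days = December 21, 2019.
December 21, 2019 is Saturday; December 22, 2019 is Sunday. The next qualifying day is December 23, 2019.
The deadline is December 23, 2019; the filing on January 1, 2020 is after that date.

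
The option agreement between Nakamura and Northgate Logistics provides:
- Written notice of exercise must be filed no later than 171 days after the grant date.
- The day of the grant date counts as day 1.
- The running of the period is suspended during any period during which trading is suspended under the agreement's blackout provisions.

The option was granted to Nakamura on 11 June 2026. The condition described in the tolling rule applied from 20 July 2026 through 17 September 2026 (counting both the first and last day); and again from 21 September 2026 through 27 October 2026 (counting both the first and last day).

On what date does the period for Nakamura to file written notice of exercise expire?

Counting 11 June 2026 as day 1, day 171 is November 28, 2026.
From July 20, 2026 through September 17, 2026 inclusive is 60 days; tolling adds 60 days: November 28, 2026 + 60 days = January 27, 2027.
From September 21, 2026 through October 27, 2026 inclusive is 37 days; tolling adds 37 days: January 27, 2027 + 37 days = March 5, 2027.

March 5, 2027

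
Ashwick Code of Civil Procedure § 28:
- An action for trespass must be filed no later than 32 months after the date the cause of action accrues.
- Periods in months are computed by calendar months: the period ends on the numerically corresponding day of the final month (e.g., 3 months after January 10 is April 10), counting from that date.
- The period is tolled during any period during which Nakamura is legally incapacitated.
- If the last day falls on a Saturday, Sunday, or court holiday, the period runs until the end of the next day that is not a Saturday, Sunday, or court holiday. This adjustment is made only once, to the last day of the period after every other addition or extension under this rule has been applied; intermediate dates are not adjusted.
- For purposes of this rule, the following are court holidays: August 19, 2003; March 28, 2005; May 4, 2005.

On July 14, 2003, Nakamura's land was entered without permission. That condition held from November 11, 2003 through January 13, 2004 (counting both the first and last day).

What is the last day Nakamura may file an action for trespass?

32 months after July 14, 2003 is March 14, 2006.
From November 11, 2003 through January 13, 2004 inclusive is 64 days; tolling adds 64 days: March 14, 2006 + 64 days = May 17, 2006.
May 17, 2006 is a Wednesday and not a court holiday, so no extension applies.

May 17, 2006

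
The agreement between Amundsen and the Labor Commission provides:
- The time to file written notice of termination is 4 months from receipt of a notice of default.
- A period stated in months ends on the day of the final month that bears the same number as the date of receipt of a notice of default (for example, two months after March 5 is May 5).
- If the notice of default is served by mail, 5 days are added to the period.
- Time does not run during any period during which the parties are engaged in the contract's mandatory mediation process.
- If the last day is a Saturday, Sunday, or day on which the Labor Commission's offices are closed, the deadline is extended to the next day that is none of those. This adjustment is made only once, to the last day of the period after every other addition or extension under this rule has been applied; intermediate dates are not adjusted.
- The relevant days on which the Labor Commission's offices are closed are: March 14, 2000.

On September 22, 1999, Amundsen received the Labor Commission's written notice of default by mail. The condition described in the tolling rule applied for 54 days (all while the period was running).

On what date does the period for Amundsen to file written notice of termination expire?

4 months after September 22, 1999 is January 22, 2000.
Service was by mail, adding 5 days: January 22, 2000 + 5 days = January 27, 2000.
Tolling adds 54 days: January 27, 2000 + 54 days = March 21, 2000.
March 21, 2000 is a Tuesday and not a day on which the Labor Commission's offices are closed, so no extension applies.

March 21, 2000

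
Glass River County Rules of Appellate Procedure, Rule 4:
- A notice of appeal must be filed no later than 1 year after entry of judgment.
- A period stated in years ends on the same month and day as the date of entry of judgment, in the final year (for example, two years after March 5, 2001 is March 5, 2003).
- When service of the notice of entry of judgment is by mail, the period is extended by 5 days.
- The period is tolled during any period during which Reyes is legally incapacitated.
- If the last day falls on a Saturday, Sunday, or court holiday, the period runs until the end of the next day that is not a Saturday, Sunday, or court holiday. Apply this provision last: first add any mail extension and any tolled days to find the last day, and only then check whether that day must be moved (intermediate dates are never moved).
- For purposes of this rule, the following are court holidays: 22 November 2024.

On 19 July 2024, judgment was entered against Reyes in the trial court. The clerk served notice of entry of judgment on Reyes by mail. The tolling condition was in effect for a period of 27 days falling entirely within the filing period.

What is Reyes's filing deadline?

August 20, 2025

1 year after 19 July 2024 is July 19, 2025.
Service was by mail, adding 5 days: July 19, 2025 + 5 days = July 24, 2025.
Tolling adds 27 days: July 24, 2025 + 27 days = August 20, 2025.
August 20, 2025 is a Wednesday and not a court holiday, so no extension applies.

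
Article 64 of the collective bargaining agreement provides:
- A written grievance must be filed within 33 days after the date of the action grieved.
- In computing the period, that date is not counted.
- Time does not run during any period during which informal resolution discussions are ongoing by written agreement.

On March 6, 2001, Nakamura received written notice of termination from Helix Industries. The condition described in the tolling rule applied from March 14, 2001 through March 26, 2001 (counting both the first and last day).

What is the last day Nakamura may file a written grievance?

33 days after March 6, 2001 is April 8, 2001.
From March 14, 2001 through March 26, 2001 inclusive is 13 days; tolling adds 13 days: April 8, 2001 + 13 days = April 21, 2001.

April 21, 2001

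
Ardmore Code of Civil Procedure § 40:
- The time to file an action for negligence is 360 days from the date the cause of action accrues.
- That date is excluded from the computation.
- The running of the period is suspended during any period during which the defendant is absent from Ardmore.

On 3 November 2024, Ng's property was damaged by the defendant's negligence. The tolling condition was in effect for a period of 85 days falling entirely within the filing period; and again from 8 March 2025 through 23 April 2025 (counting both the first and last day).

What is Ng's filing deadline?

March 10, 2026

360 days after 3 November 2024 is October 29, 2025.
Tolling adds 85 days: October 29, 2025 + 85 days = January 22, 2026.
From March 8, 2025 through April 23, 2025 inclusive is 47 days; tolling adds 47 days: January 22, 2026 + 47 days = March 10, 2026.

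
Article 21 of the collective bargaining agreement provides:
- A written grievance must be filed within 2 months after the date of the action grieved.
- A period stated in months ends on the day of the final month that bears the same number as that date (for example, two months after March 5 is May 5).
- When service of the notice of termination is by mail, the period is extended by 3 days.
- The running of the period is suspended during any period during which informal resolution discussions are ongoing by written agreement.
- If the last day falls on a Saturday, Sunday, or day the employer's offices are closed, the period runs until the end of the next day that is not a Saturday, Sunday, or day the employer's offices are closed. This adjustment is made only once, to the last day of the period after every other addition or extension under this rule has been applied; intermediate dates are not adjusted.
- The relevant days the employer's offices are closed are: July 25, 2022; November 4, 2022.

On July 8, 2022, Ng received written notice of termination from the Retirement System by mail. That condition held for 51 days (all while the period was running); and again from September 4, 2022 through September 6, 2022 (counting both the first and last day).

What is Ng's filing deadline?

November 7, 2022

2 months after July 8, 2022 is September 8, 2022.
Service was by mail, adding 3 days: September 8, 2022 + 3 days = September 11, 2022.
Tolling adds 51 days: September 11, 2022 + 51 days = November 1, 2022.
From September 4, 2022 through September 6, 2022 inclusive is 3 days; tolling adds 3 days: November 1, 2022 + 3 days = November 4, 2022.
November 4, 2022 is a listed holiday; November 5, 2022 is Saturday; November 6, 2022 is Sunday. The next qualifying day is November 7, 2022.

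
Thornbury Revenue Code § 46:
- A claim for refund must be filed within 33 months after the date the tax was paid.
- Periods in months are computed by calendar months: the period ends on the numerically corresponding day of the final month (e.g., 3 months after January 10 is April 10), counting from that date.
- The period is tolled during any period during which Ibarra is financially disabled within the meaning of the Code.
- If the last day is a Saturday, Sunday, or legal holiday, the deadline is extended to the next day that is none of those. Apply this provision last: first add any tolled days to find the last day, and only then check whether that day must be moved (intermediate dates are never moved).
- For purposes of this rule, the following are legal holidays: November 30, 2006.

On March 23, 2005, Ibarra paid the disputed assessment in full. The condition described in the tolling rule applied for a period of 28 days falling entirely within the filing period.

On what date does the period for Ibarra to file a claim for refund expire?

January 21, 2008

33 months after March 23, 2005 is December 23, 2007.
Tolling adds 28 days: December 23, 2007 + 28 days = January 20, 2008.
January 20, 2008 is Sunday. The next qualifying day is January 21, 2008.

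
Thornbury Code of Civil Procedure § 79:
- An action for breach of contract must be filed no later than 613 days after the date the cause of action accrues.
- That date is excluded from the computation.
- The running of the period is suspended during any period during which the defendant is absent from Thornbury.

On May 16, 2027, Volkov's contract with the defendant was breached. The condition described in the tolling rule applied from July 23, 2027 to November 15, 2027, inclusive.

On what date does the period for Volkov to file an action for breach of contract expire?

May 14, 2029

613 days after May 16, 2027 is January 18, 2029.
From July 23, 2027 through November 15, 2027 inclusive is 116 days; tolling adds 116 days: January 18, 2029 + 116 days = May 14, 2029.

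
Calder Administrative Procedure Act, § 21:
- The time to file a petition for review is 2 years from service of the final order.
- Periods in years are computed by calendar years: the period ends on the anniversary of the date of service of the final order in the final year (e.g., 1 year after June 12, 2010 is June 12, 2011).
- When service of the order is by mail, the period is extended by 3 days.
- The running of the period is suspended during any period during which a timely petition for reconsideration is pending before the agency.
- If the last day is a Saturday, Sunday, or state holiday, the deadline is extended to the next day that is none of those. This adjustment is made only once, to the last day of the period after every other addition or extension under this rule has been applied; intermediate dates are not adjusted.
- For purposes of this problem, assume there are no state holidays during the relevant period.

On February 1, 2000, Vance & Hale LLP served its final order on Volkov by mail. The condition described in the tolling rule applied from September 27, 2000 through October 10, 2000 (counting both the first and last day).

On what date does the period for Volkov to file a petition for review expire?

February 18, 2002

2 years after February 1, 2000 is February 1, 2002.
Service was by mail, adding 3 days: February 1, 2002 + 3 days = February 4, 2002.
From September 27, 2000 through October 10, 2000 inclusive is 14 days; tolling adds 14 days: February 4, 2002 + 14 days = February 18, 2002.
February 18, 2002 is a Monday and not a state holiday, so no extension applies.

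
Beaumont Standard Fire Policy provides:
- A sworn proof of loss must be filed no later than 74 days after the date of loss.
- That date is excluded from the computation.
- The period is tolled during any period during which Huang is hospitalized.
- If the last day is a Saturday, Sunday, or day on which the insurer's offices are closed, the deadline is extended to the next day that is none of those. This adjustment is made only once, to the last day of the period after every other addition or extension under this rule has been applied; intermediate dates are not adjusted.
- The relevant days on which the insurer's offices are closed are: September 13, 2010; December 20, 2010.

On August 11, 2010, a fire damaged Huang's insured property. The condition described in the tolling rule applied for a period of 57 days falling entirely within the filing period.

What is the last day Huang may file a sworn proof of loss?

74 days after August 11, 2010 is October 24, 2010.
Tolling adds 57 days: October 24, 2010 + 57 days = December 20, 2010.
December 20, 2010 is a listed holiday. The next qualifying day is December 21, 2010.

December 21, 2010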